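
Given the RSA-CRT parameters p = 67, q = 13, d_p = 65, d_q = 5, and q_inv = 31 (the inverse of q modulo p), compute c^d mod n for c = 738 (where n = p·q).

m₁ = c^(d_p) mod p: c ≡ 1 (mod 67), and 1^65 mod 67 = 1.
m₂ = c^(d_q) mod q: c ≡ 10 (mod 13), and 10^5 mod 13 = 4.
h = q_inv·(m₁ − m₂) mod p = 31·(1 − 4) mod 67 = 41.
m = m₂ + h·q = 4 + 41·13 = 537.

537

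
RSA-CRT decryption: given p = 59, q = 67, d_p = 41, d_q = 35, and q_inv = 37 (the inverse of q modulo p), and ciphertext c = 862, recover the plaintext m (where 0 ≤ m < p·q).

3604

m₁ = c^(d_p) mod p: c ≡ 36 (mod 59), and 36^41 mod 59 = 5.
m₂ = c^(d_q) mod q: c ≡ 58 (mod 67), and 58^35 mod 67 = 53.
h = q_inv·(m₁ − m₂) mod p = 37·(5 − 53) mod 59 = 53.
m = m₂ + h·q = 53 + 53·67 = 3604.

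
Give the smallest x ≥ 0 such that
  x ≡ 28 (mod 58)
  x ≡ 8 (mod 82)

Combine the congruences pairwise.
gcd(58, 82) = 2 and 2 | (8 − 28), so the pair is consistent; merging gives x ≡ 2058 (mod 2378), where 2378 = lcm(58, 82).
The solution is unique modulo lcm(58, 82) = 2378.

2058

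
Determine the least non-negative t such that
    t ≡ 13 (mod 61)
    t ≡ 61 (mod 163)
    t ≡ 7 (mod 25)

235107

The moduli are pairwise coprime; N = 61·163·25 = 248575.
N/61 = 4075; 4075 ≡ 49 (mod 61); 49·5 ≡ 1, so inverse 5.
N/163 = 1525; 1525 ≡ 58 (mod 163); 58·104 ≡ 1, so inverse 104.
N/25 = 9943; 9943 ≡ 18 (mod 25); 18·7 ≡ 1, so inverse 7.
t ≡ 13·4075·5 + 61·1525·104 + 7·9943·7 = 10426682.
10426682 mod 248575 = 235107.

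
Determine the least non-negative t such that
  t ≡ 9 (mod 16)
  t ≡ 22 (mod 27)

From t ≡ 9 (mod 16) write t = 9 + 16s. Substituting into t ≡ 22 (mod 27) gives 16s ≡ 13 (mod 27), and since 16⁻¹ ≡ 22 (mod 27), s ≡ 16. Hence t ≡ 9 + 16·16 = 265 (mod 432).

265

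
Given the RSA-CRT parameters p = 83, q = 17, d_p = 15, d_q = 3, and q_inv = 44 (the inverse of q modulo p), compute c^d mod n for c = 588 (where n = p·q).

m₁ = c^(d_p) mod p: c ≡ 7 (mod 83), and 7^15 mod 83 = 31.
m₂ = c^(d_q) mod q: c ≡ 10 (mod 17), and 10^3 mod 17 = 14.
h = q_inv·(m₁ − m₂) mod p = 44·(31 − 14) mod 83 = 1.
m = m₂ + h·q = 14 + 1·17 = 31.

31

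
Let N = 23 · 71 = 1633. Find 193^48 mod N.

Mod 23: 193 ≡ 9; by Fermat, exponent reduces to 48 mod 22 = 4; 9^4 ≡ 6 (mod 23).
Mod 71: 193 ≡ 51; 51^48 ≡ 32 (mod 71).
Combine by CRT: x ≡ 6 (mod 23), x ≡ 32 (mod 71) ⇒ x ≡ 742 (mod 1633).

742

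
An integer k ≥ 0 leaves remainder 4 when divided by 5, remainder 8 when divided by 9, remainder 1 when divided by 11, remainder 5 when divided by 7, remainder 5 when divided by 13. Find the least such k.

3554

The moduli are pairwise coprime; N = 5·9·11·7·13 = 45045.
N/5 = 9009; 9009 ≡ 4 (mod 5); 4·4 ≡ 1, so inverse 4.
N/9 = 5005; 5005 ≡ 1 (mod 9), inverse 1.
N/11 = 4095; 4095 ≡ 3 (mod 11); 3·4 ≡ 1, so inverse 4.
N/7 = 6435; 6435 ≡ 2 (mod 7); 2·4 ≡ 1, so inverse 4.
N/13 = 3465; 3465 ≡ 7 (mod 13); 7·2 ≡ 1, so inverse 2.
k ≡ 4·9009·4 + 8·5005·1 + 1·4095·4 + 5·6435·4 + 5·3465·2 = 363914.
363914 mod 45045 = 3554.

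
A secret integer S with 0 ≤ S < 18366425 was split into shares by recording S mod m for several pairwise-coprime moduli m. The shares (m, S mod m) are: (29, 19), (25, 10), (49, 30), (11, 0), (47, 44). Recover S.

The moduli are pairwise coprime; N = 29·25·49·11·47 = 18366425.
N/29 = 633325; 633325 ≡ 23 (mod 29); 23·24 ≡ 1, so inverse 24.
N/25 = 734657; 734657 ≡ 7 (mod 25); 7·18 ≡ 1, so inverse 18.
N/49 = 374825; 374825 ≡ 24 (mod 49); 24·47 ≡ 1, so inverse 47.
N/11 = 1669675; 1669675 ≡ 7 (mod 11); 7·8 ≡ 1, so inverse 8.
N/47 = 390775; 390775 ≡ 17 (mod 47); 17·36 ≡ 1, so inverse 36.
S ≡ 19·633325·24 + 10·734657·18 + 30·374825·47 + 0·1669675·8 + 44·390775·36 = 1568525310.
1568525310 mod 18366425 = 7379185.

7379185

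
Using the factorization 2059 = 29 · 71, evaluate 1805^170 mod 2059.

687

Mod 29: 1805 ≡ 7; by Fermat, exponent reduces to 170 mod 28 = 2; 7^2 ≡ 20 (mod 29).
Mod 71: 1805 ≡ 30; by Fermat, exponent reduces to 170 mod 70 = 30; 30^30 ≡ 48 (mod 71).
Combine by CRT: x ≡ 20 (mod 29), x ≡ 48 (mod 71) ⇒ x ≡ 687 (mod 2059).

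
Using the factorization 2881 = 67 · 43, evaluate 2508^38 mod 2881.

Mod 67: 2508 ≡ 29; 29^38 ≡ 37 (mod 67).
Mod 43: 2508 ≡ 14; 14^38 ≡ 38 (mod 43).
Combine by CRT: x ≡ 37 (mod 67), x ≡ 38 (mod 43) ⇒ x ≡ 640 (mod 2881).

640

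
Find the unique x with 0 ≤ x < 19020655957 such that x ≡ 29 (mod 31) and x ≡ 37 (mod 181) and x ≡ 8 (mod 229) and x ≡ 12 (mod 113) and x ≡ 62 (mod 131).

The moduli are pairwise coprime; N = 31·181·229·113·131 = 19020655957.
N/31 = 613569547; 613569547 ≡ 1 (mod 31), inverse 1.
N/181 = 105086497; 105086497 ≡ 69 (mod 181); 69·21 ≡ 1, so inverse 21.
N/229 = 83059633; 83059633 ≡ 188 (mod 229); 188·67 ≡ 1, so inverse 67.
N/113 = 168324389; 168324389 ≡ 41 (mod 113); 41·102 ≡ 1, so inverse 102.
N/131 = 145195847; 145195847 ≡ 32 (mod 131); 32·86 ≡ 1, so inverse 86.
x ≡ 29·613569547·1 + 37·105086497·21 + 8·83059633·67 + 12·168324389·102 + 62·145195847·86 = 1124178996660.
1124178996660 mod 19020655957 = 1960295197.

1960295197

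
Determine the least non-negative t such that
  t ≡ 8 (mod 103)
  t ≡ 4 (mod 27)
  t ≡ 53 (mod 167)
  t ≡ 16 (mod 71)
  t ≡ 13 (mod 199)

The moduli are pairwise coprime; N = 103·27·167·71·199 = 6561889083.
N/103 = 63707661; 63707661 ≡ 101 (mod 103); 101·51 ≡ 1, so inverse 51.
N/27 = 243032929; 243032929 ≡ 16 (mod 27); 16·22 ≡ 1, so inverse 22.
N/167 = 39292749; 39292749 ≡ 154 (mod 167); 154·77 ≡ 1, so inverse 77.
N/71 = 92420973; 92420973 ≡ 60 (mod 71); 60·58 ≡ 1, so inverse 58.
N/199 = 32974317; 32974317 ≡ 17 (mod 199); 17·82 ≡ 1, so inverse 82.
t ≡ 8·63707661·51 + 4·243032929·22 + 53·39292749·77 + 16·92420973·58 + 13·32974317·82 = 328650616975.
328650616975 mod 6561889083 = 556162825.

556162825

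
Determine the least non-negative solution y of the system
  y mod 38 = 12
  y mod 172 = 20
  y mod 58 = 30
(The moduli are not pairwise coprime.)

64004

gcd(38, 172) = 2 and 2 | (20 − 12), so the pair is consistent; merging gives y ≡ 1912 (mod 3268), where 3268 = lcm(38, 172).
gcd(3268, 58) = 2 and 2 | (30 − 1912), so the pair is consistent; merging gives y ≡ 64004 (mod 94772), where 94772 = lcm(3268, 58).
The solution is unique modulo lcm(38, 172, 58) = 94772.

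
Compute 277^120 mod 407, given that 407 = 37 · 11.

232

Mod 37: 277 ≡ 18; by Fermat, exponent reduces to 120 mod 36 = 12; 18^12 ≡ 10 (mod 37).
Mod 11: 277 ≡ 2; since 10 | 120, by Fermat 2^120 ≡ 1 (mod 11).
Combine by CRT: x ≡ 10 (mod 37), x ≡ 1 (mod 11) ⇒ x ≡ 232 (mod 407).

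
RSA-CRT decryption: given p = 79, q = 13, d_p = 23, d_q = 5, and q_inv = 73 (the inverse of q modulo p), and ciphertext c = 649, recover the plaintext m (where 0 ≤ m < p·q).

532

m₁ = c^(d_p) mod p: c ≡ 17 (mod 79), and 17^23 mod 79 = 58.
m₂ = c^(d_q) mod q: c ≡ 12 (mod 13), and 12^5 mod 13 = 12.
h = q_inv·(m₁ − m₂) mod p = 73·(58 − 12) mod 79 = 40.
m = m₂ + h·q = 12 + 40·13 = 532.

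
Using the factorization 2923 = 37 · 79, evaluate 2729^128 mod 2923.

Mod 37: 2729 ≡ 28; by Fermat, exponent reduces to 128 mod 36 = 20; 28^20 ≡ 7 (mod 37).
Mod 79: 2729 ≡ 43; by Fermat, exponent reduces to 128 mod 78 = 50; 43^50 ≡ 19 (mod 79).
Combine by CRT: x ≡ 7 (mod 37), x ≡ 19 (mod 79) ⇒ x ≡ 414 (mod 2923).

414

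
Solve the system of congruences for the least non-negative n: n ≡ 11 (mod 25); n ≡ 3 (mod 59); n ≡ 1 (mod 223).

43486

From n ≡ 11 (mod 25) write n = 11 + 25t. Substituting into n ≡ 3 (mod 59) gives 25t ≡ 51 (mod 59), and since 25⁻¹ ≡ 26 (mod 59), t ≡ 28. Hence n ≡ 11 + 25·28 = 711 (mod 1475).
From n ≡ 711 (mod 1475) write n = 711 + 1475t. Substituting into n ≡ 1 (mod 223) gives 1475t ≡ 182 (mod 223), and since 137⁻¹ ≡ 70 (mod 223), t ≡ 29. Hence n ≡ 711 + 1475·29 = 43486 (mod 328925).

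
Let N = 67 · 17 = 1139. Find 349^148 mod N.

Mod 67: 349 ≡ 14; by Fermat, exponent reduces to 148 mod 66 = 16; 14^16 ≡ 15 (mod 67).
Mod 17: 349 ≡ 9; by Fermat, exponent reduces to 148 mod 16 = 4; 9^4 ≡ 16 (mod 17).
Combine by CRT: x ≡ 15 (mod 67), x ≡ 16 (mod 17) ⇒ x ≡ 1087 (mod 1139).

1087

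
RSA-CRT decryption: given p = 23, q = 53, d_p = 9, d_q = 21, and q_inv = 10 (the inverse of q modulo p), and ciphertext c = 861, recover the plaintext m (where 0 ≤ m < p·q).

89

m₁ = c^(d_p) mod p: c ≡ 10 (mod 23), and 10^9 mod 23 = 20.
m₂ = c^(d_q) mod q: c ≡ 13 (mod 53), and 13^21 mod 53 = 36.
h = q_inv·(m₁ − m₂) mod p = 10·(20 − 36) mod 23 = 1.
m = m₂ + h·q = 36 + 1·53 = 89.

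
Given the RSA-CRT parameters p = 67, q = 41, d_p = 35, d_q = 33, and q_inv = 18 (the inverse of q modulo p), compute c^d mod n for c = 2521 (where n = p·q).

1184

m₁ = c^(d_p) mod p: c ≡ 42 (mod 67), and 42^35 mod 67 = 45.
m₂ = c^(d_q) mod q: c ≡ 20 (mod 41), and 20^33 mod 41 = 36.
h = q_inv·(m₁ − m₂) mod p = 18·(45 − 36) mod 67 = 28.
m = m₂ + h·q = 36 + 28·41 = 1184.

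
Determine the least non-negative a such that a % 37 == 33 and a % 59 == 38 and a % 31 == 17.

From a ≡ 33 (mod 37) write a = 33 + 37t. Substituting into a ≡ 38 (mod 59) gives 37t ≡ 5 (mod 59), and since 37⁻¹ ≡ 8 (mod 59), t ≡ 40. Hence a ≡ 33 + 37·40 = 1513 (mod 2183).
From a ≡ 1513 (mod 2183) write a = 1513 + 2183t. Substituting into a ≡ 17 (mod 31) gives 2183t ≡ 23 (mod 31), and since 13⁻¹ ≡ 12 (mod 31), t ≡ 28. Hence a ≡ 1513 + 2183·28 = 62637 (mod 67673).

62637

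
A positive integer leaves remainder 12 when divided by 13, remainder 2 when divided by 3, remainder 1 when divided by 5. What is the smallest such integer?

Combine the congruences pairwise.
From a ≡ 12 (mod 13) write a = 12 + 13t. Substituting into a ≡ 2 (mod 3) gives 13t ≡ 2 (mod 3), and since 1⁻¹ ≡ 1 (mod 3), t ≡ 2. Hence a ≡ 12 + 13·2 = 38 (mod 39).
From a ≡ 38 (mod 39) write a = 38 + 39t. Substituting into a ≡ 1 (mod 5) gives 39t ≡ 3 (mod 5), and since 4⁻¹ ≡ 4 (mod 5), t ≡ 2. Hence a ≡ 38 + 39·2 = 116 (mod 195).

116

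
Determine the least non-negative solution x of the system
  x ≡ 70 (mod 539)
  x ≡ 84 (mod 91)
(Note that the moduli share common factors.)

5999

gcd(539, 91) = 7 and 7 | (84 − 70), so the pair is consistent; merging gives x ≡ 5999 (mod 7007), where 7007 = lcm(539, 91).
The solution is unique modulo lcm(539, 91) = 7007.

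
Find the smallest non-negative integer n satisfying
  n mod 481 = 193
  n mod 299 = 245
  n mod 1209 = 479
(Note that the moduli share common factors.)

618278

gcd(481, 299) = 13 and 13 | (245 − 193), so the pair is consistent; merging gives n ≡ 9813 (mod 11063), where 11063 = lcm(481, 299).
gcd(11063, 1209) = 13 and 13 | (479 − 9813), so the pair is consistent; merging gives n ≡ 618278 (mod 1028859), where 1028859 = lcm(11063, 1209).
The solution is unique modulo lcm(481, 299, 1209) = 1028859.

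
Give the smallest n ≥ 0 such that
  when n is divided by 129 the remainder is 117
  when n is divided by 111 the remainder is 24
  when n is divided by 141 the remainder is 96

162528

gcd(129, 111) = 3 and 3 | (24 − 117), so the pair is consistent; merging gives n ≡ 246 (mod 4773), where 4773 = lcm(129, 111).
gcd(4773, 141) = 3 and 3 | (96 − 246), so the pair is consistent; merging gives n ≡ 162528 (mod 224331), where 224331 = lcm(4773, 141).
The solution is unique modulo lcm(129, 111, 141) = 224331.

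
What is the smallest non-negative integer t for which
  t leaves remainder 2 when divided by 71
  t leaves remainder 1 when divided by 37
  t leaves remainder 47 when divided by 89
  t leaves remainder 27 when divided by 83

14896867

From t ≡ 2 (mod 71) write t = 2 + 71s. Substituting into t ≡ 1 (mod 37) gives 71s ≡ 36 (mod 37), and since 34⁻¹ ≡ 12 (mod 37), s ≡ 25. Hence t ≡ 2 + 71·25 = 1777 (mod 2627).
From t ≡ 1777 (mod 2627) write t = 1777 + 2627s. Substituting into t ≡ 47 (mod 89) gives 2627s ≡ 50 (mod 89), and since 46⁻¹ ≡ 60 (mod 89), s ≡ 63. Hence t ≡ 1777 + 2627·63 = 167278 (mod 233803).
From t ≡ 167278 (mod 233803) write t = 167278 + 233803s. Substituting into t ≡ 27 (mod 83) gives 233803s ≡ 77 (mod 83), and since 75⁻¹ ≡ 31 (mod 83), s ≡ 63. Hence t ≡ 167278 + 233803·63 = 14896867 (mod 19405649).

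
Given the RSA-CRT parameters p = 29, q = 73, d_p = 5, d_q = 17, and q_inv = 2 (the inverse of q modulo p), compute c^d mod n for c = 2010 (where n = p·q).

m₁ = c^(d_p) mod p: c ≡ 9 (mod 29), and 9^5 mod 29 = 5.
m₂ = c^(d_q) mod q: c ≡ 39 (mod 73), and 39^17 mod 73 = 40.
h = q_inv·(m₁ − m₂) mod p = 2·(5 − 40) mod 29 = 17.
m = m₂ + h·q = 40 + 17·73 = 1281.

1281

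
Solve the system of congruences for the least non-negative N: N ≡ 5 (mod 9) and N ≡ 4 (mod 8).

Combine the congruences pairwise.
From N ≡ 5 (mod 9) write N = 5 + 9t. Substituting into N ≡ 4 (mod 8) gives 9t ≡ 7 (mod 8), and since 1⁻¹ ≡ 1 (mod 8), t ≡ 7. Hence N ≡ 5 + 9·7 = 68 (mod 72).

68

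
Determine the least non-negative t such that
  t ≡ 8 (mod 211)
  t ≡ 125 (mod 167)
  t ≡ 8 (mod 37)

The moduli are pairwise coprime; N = 211·167·37 = 1303769.
N/211 = 6179; 6179 ≡ 60 (mod 211); 60·102 ≡ 1, so inverse 102.
N/167 = 7807; 7807 ≡ 125 (mod 167); 125·163 ≡ 1, so inverse 163.
N/37 = 35237; 35237 ≡ 13 (mod 37); 13·20 ≡ 1, so inverse 20.
t ≡ 8·6179·102 + 125·7807·163 + 8·35237·20 = 169747609.
169747609 mod 1303769 = 257639.

257639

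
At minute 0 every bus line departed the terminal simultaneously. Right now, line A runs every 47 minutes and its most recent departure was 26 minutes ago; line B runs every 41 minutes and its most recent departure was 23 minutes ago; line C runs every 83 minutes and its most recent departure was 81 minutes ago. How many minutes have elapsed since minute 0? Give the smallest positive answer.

39506

The moduli are pairwise coprime; N = 47·41·83 = 159941.
N/47 = 3403; 3403 ≡ 19 (mod 47); 19·5 ≡ 1, so inverse 5.
N/41 = 3901; 3901 ≡ 6 (mod 41); 6·7 ≡ 1, so inverse 7.
N/83 = 1927; 1927 ≡ 18 (mod 83); 18·60 ≡ 1, so inverse 60.
t ≡ 26·3403·5 + 23·3901·7 + 81·1927·60 = 10435671.
10435671 mod 159941 = 39506.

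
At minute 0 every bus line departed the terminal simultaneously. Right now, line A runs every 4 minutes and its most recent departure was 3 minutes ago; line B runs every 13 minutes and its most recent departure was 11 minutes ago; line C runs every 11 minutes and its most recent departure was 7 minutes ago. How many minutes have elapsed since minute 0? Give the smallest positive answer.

From t ≡ 3 (mod 4) write t = 3 + 4s. Substituting into t ≡ 11 (mod 13) gives 4s ≡ 8 (mod 13), and since 4⁻¹ ≡ 10 (mod 13), s ≡ 2. Hence t ≡ 3 + 4·2 = 11 (mod 52).
From t ≡ 11 (mod 52) write t = 11 + 52s. Substituting into t ≡ 7 (mod 11) gives 52s ≡ 7 (mod 11), and since 8⁻¹ ≡ 7 (mod 11), s ≡ 5. Hence t ≡ 11 + 52·5 = 271 (mod 572).

271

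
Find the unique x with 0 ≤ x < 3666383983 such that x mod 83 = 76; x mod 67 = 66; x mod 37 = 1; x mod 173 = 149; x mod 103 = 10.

2879029127

The moduli are pairwise coprime; N = 83·67·37·173·103 = 3666383983.
N/83 = 44173301; 44173301 ≡ 37 (mod 83); 37·9 ≡ 1, so inverse 9.
N/67 = 54722149; 54722149 ≡ 33 (mod 67); 33·65 ≡ 1, so inverse 65.
N/37 = 99091459; 99091459 ≡ 20 (mod 37); 20·13 ≡ 1, so inverse 13.
N/173 = 21192971; 21192971 ≡ 125 (mod 173); 125·18 ≡ 1, so inverse 18.
N/103 = 35595961; 35595961 ≡ 88 (mod 103); 88·48 ≡ 1, so inverse 48.
x ≡ 76·44173301·9 + 66·54722149·65 + 1·99091459·13 + 149·21192971·18 + 10·35595961·48 = 340186355563.
340186355563 mod 3666383983 = 2879029127.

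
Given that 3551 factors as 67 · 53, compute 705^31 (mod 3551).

Mod 67: 705 ≡ 35; 35^31 ≡ 60 (mod 67).
Mod 53: 705 ≡ 16; 16^31 ≡ 24 (mod 53).
Combine by CRT: x ≡ 60 (mod 67), x ≡ 24 (mod 53) ⇒ x ≡ 395 (mod 3551).

395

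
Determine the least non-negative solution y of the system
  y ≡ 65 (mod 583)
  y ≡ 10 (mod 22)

gcd(583, 22) = 11 and 11 | (10 − 65), so the pair is consistent; merging gives y ≡ 648 (mod 1166), where 1166 = lcm(583, 22).
The solution is unique modulo lcm(583, 22) = 1166.

648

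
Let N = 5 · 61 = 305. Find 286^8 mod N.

76

Mod 5: 286 ≡ 1; since 4 | 8, by Fermat 1^8 ≡ 1 (mod 5).
Mod 61: 286 ≡ 42; 42^8 ≡ 15 (mod 61).
Combine by CRT: x ≡ 1 (mod 5), x ≡ 15 (mod 61) ⇒ x ≡ 76 (mod 305).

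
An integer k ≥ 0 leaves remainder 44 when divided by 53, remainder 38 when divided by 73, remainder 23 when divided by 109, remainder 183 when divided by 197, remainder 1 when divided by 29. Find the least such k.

2328986782

The moduli are pairwise coprime; N = 53·73·109·197·29 = 2409292073.
N/53 = 45458341; 45458341 ≡ 29 (mod 53); 29·11 ≡ 1, so inverse 11.
N/73 = 33004001; 33004001 ≡ 44 (mod 73); 44·5 ≡ 1, so inverse 5.
N/109 = 22103597; 22103597 ≡ 32 (mod 109); 32·92 ≡ 1, so inverse 92.
N/197 = 12229909; 12229909 ≡ 149 (mod 197); 149·119 ≡ 1, so inverse 119.
N/29 = 83079037; 83079037 ≡ 11 (mod 29); 11·8 ≡ 1, so inverse 8.
k ≡ 44·45458341·11 + 38·33004001·5 + 23·22103597·92 + 183·12229909·119 + 1·83079037·8 = 342039169075.
342039169075 mod 2409292073 = 2328986782.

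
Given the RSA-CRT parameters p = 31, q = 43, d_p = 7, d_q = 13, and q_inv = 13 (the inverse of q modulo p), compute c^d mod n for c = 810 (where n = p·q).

853

m₁ = c^(d_p) mod p: c ≡ 4 (mod 31), and 4^7 mod 31 = 16.
m₂ = c^(d_q) mod q: c ≡ 36 (mod 43), and 36^13 mod 43 = 36.
h = q_inv·(m₁ − m₂) mod p = 13·(16 − 36) mod 31 = 19.
m = m₂ + h·q = 36 + 19·43 = 853.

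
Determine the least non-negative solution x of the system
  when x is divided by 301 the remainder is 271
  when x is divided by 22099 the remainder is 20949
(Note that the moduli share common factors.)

617622

gcd(301, 22099) = 7 and 7 | (20949 − 271), so the pair is consistent; merging gives x ≡ 617622 (mod 950257), where 950257 = lcm(301, 22099).
The solution is unique modulo lcm(301, 22099) = 950257.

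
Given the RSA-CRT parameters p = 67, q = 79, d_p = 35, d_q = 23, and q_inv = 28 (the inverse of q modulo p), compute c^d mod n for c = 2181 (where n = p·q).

m₁ = c^(d_p) mod p: c ≡ 37 (mod 67), and 37^35 mod 67 = 29.
m₂ = c^(d_q) mod q: c ≡ 48 (mod 79), and 48^23 mod 79 = 3.
h = q_inv·(m₁ − m₂) mod p = 28·(29 − 3) mod 67 = 58.
m = m₂ + h·q = 3 + 58·79 = 4585.

4585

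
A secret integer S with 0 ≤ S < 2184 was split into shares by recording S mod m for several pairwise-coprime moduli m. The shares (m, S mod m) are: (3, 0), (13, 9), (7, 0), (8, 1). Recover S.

945

The moduli are pairwise coprime; N = 3·13·7·8 = 2184.
N/3 = 728; 728 ≡ 2 (mod 3); 2·2 ≡ 1, so inverse 2.
N/13 = 168; 168 ≡ 12 (mod 13); 12·12 ≡ 1, so inverse 12.
N/7 = 312; 312 ≡ 4 (mod 7); 4·2 ≡ 1, so inverse 2.
N/8 = 273; 273 ≡ 1 (mod 8), inverse 1.
S ≡ 0·728·2 + 9·168·12 + 0·312·2 + 1·273·1 = 18417.
18417 mod 2184 = 945.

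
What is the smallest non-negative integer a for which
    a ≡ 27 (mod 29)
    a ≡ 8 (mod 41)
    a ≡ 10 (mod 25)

20385

The moduli are pairwise coprime; N = 29·41·25 = 29725.
N/29 = 1025; 1025 ≡ 10 (mod 29); 10·3 ≡ 1, so inverse 3.
N/41 = 725; 725 ≡ 28 (mod 41); 28·22 ≡ 1, so inverse 22.
N/25 = 1189; 1189 ≡ 14 (mod 25); 14·9 ≡ 1, so inverse 9.
a ≡ 27·1025·3 + 8·725·22 + 10·1189·9 = 317635.
317635 mod 29725 = 20385.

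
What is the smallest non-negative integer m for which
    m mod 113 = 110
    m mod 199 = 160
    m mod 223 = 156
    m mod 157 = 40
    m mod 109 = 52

76497775429

From m ≡ 110 (mod 113) write m = 110 + 113t. Substituting into m ≡ 160 (mod 199) gives 113t ≡ 50 (mod 199), and since 113⁻¹ ≡ 118 (mod 199), t ≡ 129. Hence m ≡ 110 + 113·129 = 14687 (mod 22487).
From m ≡ 14687 (mod 22487) write m = 14687 + 22487t. Substituting into m ≡ 156 (mod 223) gives 22487t ≡ 187 (mod 223), and since 187⁻¹ ≡ 192 (mod 223), t ≡ 1. Hence m ≡ 14687 + 22487·1 = 37174 (mod 5014601).
From m ≡ 37174 (mod 5014601) write m = 37174 + 5014601t. Substituting into m ≡ 40 (mod 157) gives 5014601t ≡ 75 (mod 157), and since 21⁻¹ ≡ 15 (mod 157), t ≡ 26. Hence m ≡ 37174 + 5014601·26 = 130416800 (mod 787292357).
From m ≡ 130416800 (mod 787292357) write m = 130416800 + 787292357t. Substituting into m ≡ 52 (mod 109) gives 787292357t ≡ 8 (mod 109), and since 72⁻¹ ≡ 53 (mod 109), t ≡ 97. Hence m ≡ 130416800 + 787292357·97 = 76497775429 (mod 85814866913).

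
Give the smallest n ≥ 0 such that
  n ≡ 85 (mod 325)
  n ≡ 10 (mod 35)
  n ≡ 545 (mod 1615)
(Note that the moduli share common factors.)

494735

Combine the congruences pairwise.
gcd(325, 35) = 5 and 5 | (10 − 85), so the pair is consistent; merging gives n ≡ 1060 (mod 2275), where 2275 = lcm(325, 35).
gcd(2275, 1615) = 5 and 5 | (545 − 1060), so the pair is consistent; merging gives n ≡ 494735 (mod 734825), where 734825 = lcm(2275, 1615).
The solution is unique modulo lcm(325, 35, 1615) = 734825.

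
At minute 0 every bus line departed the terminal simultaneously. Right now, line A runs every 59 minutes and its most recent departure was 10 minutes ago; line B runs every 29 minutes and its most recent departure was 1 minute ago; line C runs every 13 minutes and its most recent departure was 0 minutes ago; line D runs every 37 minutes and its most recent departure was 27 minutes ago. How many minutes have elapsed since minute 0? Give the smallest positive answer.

363922

From t ≡ 10 (mod 59) write t = 10 + 59s. Substituting into t ≡ 1 (mod 29) gives 59s ≡ 20 (mod 29), and since 1⁻¹ ≡ 1 (mod 29), s ≡ 20. Hence t ≡ 10 + 59·20 = 1190 (mod 1711).
From t ≡ 1190 (mod 1711) write t = 1190 + 1711s. Substituting into t ≡ 0 (mod 13) gives 1711s ≡ 6 (mod 13), and since 8⁻¹ ≡ 5 (mod 13), s ≡ 4. Hence t ≡ 1190 + 1711·4 = 8034 (mod 22243).
From t ≡ 8034 (mod 22243) write t = 8034 + 22243s. Substituting into t ≡ 27 (mod 37) gives 22243s ≡ 22 (mod 37), and since 6⁻¹ ≡ 31 (mod 37), s ≡ 16. Hence t ≡ 8034 + 22243·16 = 363922 (mod 822991).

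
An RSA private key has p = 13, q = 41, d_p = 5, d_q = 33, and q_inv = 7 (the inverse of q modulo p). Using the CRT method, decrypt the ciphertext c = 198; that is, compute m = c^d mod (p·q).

m₁ = c^(d_p) mod p: c ≡ 3 (mod 13), and 3^5 mod 13 = 9.
m₂ = c^(d_q) mod q: c ≡ 34 (mod 41), and 34^33 mod 41 = 12.
h = q_inv·(m₁ − m₂) mod p = 7·(9 − 12) mod 13 = 5.
m = m₂ + h·q = 12 + 5·41 = 217.

217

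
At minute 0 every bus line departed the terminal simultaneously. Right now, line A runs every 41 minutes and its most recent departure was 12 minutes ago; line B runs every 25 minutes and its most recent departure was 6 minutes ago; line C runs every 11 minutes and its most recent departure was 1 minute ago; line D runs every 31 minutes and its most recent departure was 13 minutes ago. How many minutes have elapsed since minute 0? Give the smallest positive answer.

256631

From t ≡ 12 (mod 41) write t = 12 + 41s. Substituting into t ≡ 6 (mod 25) gives 41s ≡ 19 (mod 25), and since 16⁻¹ ≡ 11 (mod 25), s ≡ 9. Hence t ≡ 12 + 41·9 = 381 (mod 1025).
From t ≡ 381 (mod 1025) write t = 381 + 1025s. Substituting into t ≡ 1 (mod 11) gives 1025s ≡ 5 (mod 11), and since 2⁻¹ ≡ 6 (mod 11), s ≡ 8. Hence t ≡ 381 + 1025·8 = 8581 (mod 11275).
From t ≡ 8581 (mod 11275) write t = 8581 + 11275s. Substituting into t ≡ 13 (mod 31) gives 11275s ≡ 19 (mod 31), and since 22⁻¹ ≡ 24 (mod 31), s ≡ 22. Hence t ≡ 8581 + 11275·22 = 256631 (mod 349525).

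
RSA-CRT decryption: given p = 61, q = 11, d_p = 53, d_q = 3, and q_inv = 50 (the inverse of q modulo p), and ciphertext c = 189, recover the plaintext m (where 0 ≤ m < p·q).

96

m₁ = c^(d_p) mod p: c ≡ 6 (mod 61), and 6^53 mod 61 = 35.
m₂ = c^(d_q) mod q: c ≡ 2 (mod 11), and 2^3 mod 11 = 8.
h = q_inv·(m₁ − m₂) mod p = 50·(35 − 8) mod 61 = 8.
m = m₂ + h·q = 8 + 8·11 = 96.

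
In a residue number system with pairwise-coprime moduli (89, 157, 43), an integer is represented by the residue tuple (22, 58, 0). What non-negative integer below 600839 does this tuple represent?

54223

From x ≡ 22 (mod 89) write x = 22 + 89t. Substituting into x ≡ 58 (mod 157) gives 89t ≡ 36 (mod 157), and since 89⁻¹ ≡ 30 (mod 157), t ≡ 138. Hence x ≡ 22 + 89·138 = 12304 (mod 13973).
From x ≡ 12304 (mod 13973) write x = 12304 + 13973t. Substituting into x ≡ 0 (mod 43) gives 13973t ≡ 37 (mod 43), and since 41⁻¹ ≡ 21 (mod 43), t ≡ 3. Hence x ≡ 12304 + 13973·3 = 54223 (mod 600839).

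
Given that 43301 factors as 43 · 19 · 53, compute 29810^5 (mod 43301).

10981

Mod 43: 29810 ≡ 11; 11^5 ≡ 16 (mod 43).
Mod 19: 29810 ≡ 18; 18^5 ≡ 18 (mod 19).
Mod 53: 29810 ≡ 24; 24^5 ≡ 10 (mod 53).
Combine by CRT: x ≡ 16 (mod 43), x ≡ 18 (mod 19), x ≡ 10 (mod 53) ⇒ x ≡ 10981 (mod 43301).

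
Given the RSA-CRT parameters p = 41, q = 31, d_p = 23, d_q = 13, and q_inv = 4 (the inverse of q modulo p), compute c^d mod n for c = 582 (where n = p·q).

1004

m₁ = c^(d_p) mod p: c ≡ 8 (mod 41), and 8^23 mod 41 = 20.
m₂ = c^(d_q) mod q: c ≡ 24 (mod 31), and 24^13 mod 31 = 12.
h = q_inv·(m₁ − m₂) mod p = 4·(20 − 12) mod 41 = 32.
m = m₂ + h·q = 12 + 32·31 = 1004.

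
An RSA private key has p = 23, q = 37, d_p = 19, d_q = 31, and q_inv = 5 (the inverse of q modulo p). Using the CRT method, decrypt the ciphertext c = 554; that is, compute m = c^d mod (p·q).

739

m₁ = c^(d_p) mod p: c ≡ 2 (mod 23), and 2^19 mod 23 = 3.
m₂ = c^(d_q) mod q: c ≡ 36 (mod 37), and 36^31 mod 37 = 36.
h = q_inv·(m₁ − m₂) mod p = 5·(3 − 36) mod 23 = 19.
m = m₂ + h·q = 36 + 19·37 = 739.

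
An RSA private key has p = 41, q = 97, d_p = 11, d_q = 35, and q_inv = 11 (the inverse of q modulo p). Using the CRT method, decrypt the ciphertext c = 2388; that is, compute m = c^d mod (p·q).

3700

m₁ = c^(d_p) mod p: c ≡ 10 (mod 41), and 10^11 mod 41 = 10.
m₂ = c^(d_q) mod q: c ≡ 60 (mod 97), and 60^35 mod 97 = 14.
h = q_inv·(m₁ − m₂) mod p = 11·(10 − 14) mod 41 = 38.
m = m₂ + h·q = 14 + 38·97 = 3700.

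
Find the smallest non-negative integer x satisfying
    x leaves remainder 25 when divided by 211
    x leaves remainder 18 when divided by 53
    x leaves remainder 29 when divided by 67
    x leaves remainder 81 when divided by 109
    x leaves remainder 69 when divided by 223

14792035177

From x ≡ 25 (mod 211) write x = 25 + 211t. Substituting into x ≡ 18 (mod 53) gives 211t ≡ 46 (mod 53), and since 52⁻¹ ≡ 52 (mod 53), t ≡ 7. Hence x ≡ 25 + 211·7 = 1502 (mod 11183).
From x ≡ 1502 (mod 11183) write x = 1502 + 11183t. Substituting into x ≡ 29 (mod 67) gives 11183t ≡ 1 (mod 67), and since 61⁻¹ ≡ 11 (mod 67), t ≡ 11. Hence x ≡ 1502 + 11183·11 = 124515 (mod 749261).
From x ≡ 124515 (mod 749261) write x = 124515 + 749261t. Substituting into x ≡ 81 (mod 109) gives 749261t ≡ 44 (mod 109), and since 104⁻¹ ≡ 87 (mod 109), t ≡ 13. Hence x ≡ 124515 + 749261·13 = 9864908 (mod 81669449).
From x ≡ 9864908 (mod 81669449) write x = 9864908 + 81669449t. Substituting into x ≡ 69 (mod 223) gives 81669449t ≡ 12 (mod 223), and since 159⁻¹ ≡ 108 (mod 223), t ≡ 181. Hence x ≡ 9864908 + 81669449·181 = 14792035177 (mod 18212287127).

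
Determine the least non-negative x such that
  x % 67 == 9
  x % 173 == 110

Combine the congruences pairwise.
From x ≡ 9 (mod 67) write x = 9 + 67t. Substituting into x ≡ 110 (mod 173) gives 67t ≡ 101 (mod 173), and since 67⁻¹ ≡ 31 (mod 173), t ≡ 17. Hence x ≡ 9 + 67·17 = 1148 (mod 11591).

1148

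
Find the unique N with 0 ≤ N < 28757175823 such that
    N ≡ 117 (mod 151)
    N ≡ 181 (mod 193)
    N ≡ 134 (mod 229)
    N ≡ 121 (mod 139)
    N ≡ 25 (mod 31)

5773647291

From N ≡ 117 (mod 151) write N = 117 + 151t. Substituting into N ≡ 181 (mod 193) gives 151t ≡ 64 (mod 193), and since 151⁻¹ ≡ 170 (mod 193), t ≡ 72. Hence N ≡ 117 + 151·72 = 10989 (mod 29143).
From N ≡ 10989 (mod 29143) write N = 10989 + 29143t. Substituting into N ≡ 134 (mod 229) gives 29143t ≡ 137 (mod 229), and since 60⁻¹ ≡ 42 (mod 229), t ≡ 29. Hence N ≡ 10989 + 29143·29 = 856136 (mod 6673747).
From N ≡ 856136 (mod 6673747) write N = 856136 + 6673747t. Substituting into N ≡ 121 (mod 139) gives 6673747t ≡ 86 (mod 139), and since 79⁻¹ ≡ 44 (mod 139), t ≡ 31. Hence N ≡ 856136 + 6673747·31 = 207742293 (mod 927650833).
From N ≡ 207742293 (mod 927650833) write N = 207742293 + 927650833t. Substituting into N ≡ 25 (mod 31) gives 927650833t ≡ 16 (mod 31), and since 13⁻¹ ≡ 12 (mod 31), t ≡ 6. Hence N ≡ 207742293 + 927650833·6 = 5773647291 (mod 28757175823).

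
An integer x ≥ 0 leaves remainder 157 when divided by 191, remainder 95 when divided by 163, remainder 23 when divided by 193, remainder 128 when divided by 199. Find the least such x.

The moduli are pairwise coprime; N = 191·163·193·199 = 1195725131.
N/191 = 6260341; 6260341 ≡ 125 (mod 191); 125·136 ≡ 1, so inverse 136.
N/163 = 7335737; 7335737 ≡ 85 (mod 163); 85·140 ≡ 1, so inverse 140.
N/193 = 6195467; 6195467 ≡ 167 (mod 193); 167·141 ≡ 1, so inverse 141.
N/199 = 6008669; 6008669 ≡ 63 (mod 199); 63·139 ≡ 1, so inverse 139.
x ≡ 157·6260341·136 + 95·7335737·140 + 23·6195467·141 + 128·6008669·139 = 358234241461.
358234241461 mod 1195725131 = 712427292.

712427292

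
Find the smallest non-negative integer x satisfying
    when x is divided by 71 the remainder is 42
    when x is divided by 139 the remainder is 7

Combine the congruences pairwise.
From x ≡ 42 (mod 71) write x = 42 + 71t. Substituting into x ≡ 7 (mod 139) gives 71t ≡ 104 (mod 139), and since 71⁻¹ ≡ 47 (mod 139), t ≡ 23. Hence x ≡ 42 + 71·23 = 1675 (mod 9869).

1675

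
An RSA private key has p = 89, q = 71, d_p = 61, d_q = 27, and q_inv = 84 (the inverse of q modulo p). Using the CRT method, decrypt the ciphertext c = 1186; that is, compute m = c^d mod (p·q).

m₁ = c^(d_p) mod p: c ≡ 29 (mod 89), and 29^61 mod 89 = 70.
m₂ = c^(d_q) mod q: c ≡ 50 (mod 71), and 50^27 mod 71 = 36.
h = q_inv·(m₁ − m₂) mod p = 84·(70 − 36) mod 89 = 8.
m = m₂ + h·q = 36 + 8·71 = 604.

604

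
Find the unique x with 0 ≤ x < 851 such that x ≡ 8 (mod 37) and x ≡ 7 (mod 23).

674

Combine the congruences pairwise.
From x ≡ 8 (mod 37) write x = 8 + 37t. Substituting into x ≡ 7 (mod 23) gives 37t ≡ 22 (mod 23), and since 14⁻¹ ≡ 5 (mod 23), t ≡ 18. Hence x ≡ 8 + 37·18 = 674 (mod 851).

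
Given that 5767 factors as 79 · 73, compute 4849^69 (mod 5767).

1992

Mod 79: 4849 ≡ 30; 30^69 ≡ 17 (mod 79).
Mod 73: 4849 ≡ 31; 31^69 ≡ 21 (mod 73).
Combine by CRT: x ≡ 17 (mod 79), x ≡ 21 (mod 73) ⇒ x ≡ 1992 (mod 5767).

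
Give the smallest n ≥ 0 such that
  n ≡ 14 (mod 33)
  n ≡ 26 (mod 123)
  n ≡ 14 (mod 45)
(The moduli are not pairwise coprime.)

gcd(33, 123) = 3 and 3 | (26 − 14), so the pair is consistent; merging gives n ≡ 641 (mod 1353), where 1353 = lcm(33, 123).
gcd(1353, 45) = 3 and 3 | (14 − 641), so the pair is consistent; merging gives n ≡ 1994 (mod 20295), where 20295 = lcm(1353, 45).
The solution is unique modulo lcm(33, 123, 45) = 20295.

1994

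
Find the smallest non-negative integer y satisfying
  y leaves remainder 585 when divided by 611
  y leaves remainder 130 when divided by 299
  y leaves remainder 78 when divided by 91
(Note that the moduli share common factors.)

91624

Combine the congruences pairwise.
gcd(611, 299) = 13 and 13 | (130 − 585), so the pair is consistent; merging gives y ≡ 7306 (mod 14053), where 14053 = lcm(611, 299).
gcd(14053, 91) = 13 and 13 | (78 − 7306), so the pair is consistent; merging gives y ≡ 91624 (mod 98371), where 98371 = lcm(14053, 91).
The solution is unique modulo lcm(611, 299, 91) = 98371.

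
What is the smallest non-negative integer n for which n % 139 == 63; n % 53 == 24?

6596

From n ≡ 63 (mod 139) write n = 63 + 139t. Substituting into n ≡ 24 (mod 53) gives 139t ≡ 14 (mod 53), and since 33⁻¹ ≡ 45 (mod 53), t ≡ 47. Hence n ≡ 63 + 139·47 = 6596 (mod 7367).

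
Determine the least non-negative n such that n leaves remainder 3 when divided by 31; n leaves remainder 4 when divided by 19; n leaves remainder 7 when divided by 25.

The moduli are pairwise coprime; M = 31·19·25 = 14725.
M/31 = 475; 475 ≡ 10 (mod 31); 10·28 ≡ 1, so inverse 28.
M/19 = 775; 775 ≡ 15 (mod 19); 15·14 ≡ 1, so inverse 14.
M/25 = 589; 589 ≡ 14 (mod 25); 14·9 ≡ 1, so inverse 9.
n ≡ 3·475·28 + 4·775·14 + 7·589·9 = 120407.
120407 mod 14725 = 2607.

2607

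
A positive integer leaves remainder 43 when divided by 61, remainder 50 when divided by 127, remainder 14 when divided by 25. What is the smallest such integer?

From n ≡ 43 (mod 61) write n = 43 + 61t. Substituting into n ≡ 50 (mod 127) gives 61t ≡ 7 (mod 127), and since 61⁻¹ ≡ 25 (mod 127), t ≡ 48. Hence n ≡ 43 + 61·48 = 2971 (mod 7747).
From n ≡ 2971 (mod 7747) write n = 2971 + 7747t. Substituting into n ≡ 14 (mod 25) gives 7747t ≡ 18 (mod 25), and since 22⁻¹ ≡ 8 (mod 25), t ≡ 19. Hence n ≡ 2971 + 7747·19 = 150164 (mod 193675).

150164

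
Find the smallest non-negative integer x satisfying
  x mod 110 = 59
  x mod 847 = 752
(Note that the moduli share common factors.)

1599

Combine the congruences pairwise.
gcd(110, 847) = 11 and 11 | (752 − 59), so the pair is consistent; merging gives x ≡ 1599 (mod 8470), where 8470 = lcm(110, 847).
The solution is unique modulo lcm(110, 847) = 8470.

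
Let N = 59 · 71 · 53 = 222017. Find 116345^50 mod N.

220842

Mod 59: 116345 ≡ 56; 56^50 ≡ 5 (mod 59).
Mod 71: 116345 ≡ 47; 47^50 ≡ 32 (mod 71).
Mod 53: 116345 ≡ 10; 10^50 ≡ 44 (mod 53).
Combine by CRT: x ≡ 5 (mod 59), x ≡ 32 (mod 71), x ≡ 44 (mod 53) ⇒ x ≡ 220842 (mod 222017).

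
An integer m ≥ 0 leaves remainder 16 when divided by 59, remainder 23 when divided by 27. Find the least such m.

From m ≡ 16 (mod 59) write m = 16 + 59t. Substituting into m ≡ 23 (mod 27) gives 59t ≡ 7 (mod 27), and since 5⁻¹ ≡ 11 (mod 27), t ≡ 23. Hence m ≡ 16 + 59·23 = 1373 (mod 1593).

1373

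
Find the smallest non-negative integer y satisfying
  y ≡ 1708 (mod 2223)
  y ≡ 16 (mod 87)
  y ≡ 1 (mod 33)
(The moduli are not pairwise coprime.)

584134

gcd(2223, 87) = 3 and 3 | (16 − 1708), so the pair is consistent; merging gives y ≡ 3931 (mod 64467), where 64467 = lcm(2223, 87).
gcd(64467, 33) = 3 and 3 | (1 − 3931), so the pair is consistent; merging gives y ≡ 584134 (mod 709137), where 709137 = lcm(64467, 33).
The solution is unique modulo lcm(2223, 87, 33) = 709137.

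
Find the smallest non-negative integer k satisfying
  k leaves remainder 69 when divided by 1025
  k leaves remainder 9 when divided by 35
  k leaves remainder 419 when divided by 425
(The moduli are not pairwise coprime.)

gcd(1025, 35) = 5 and 5 | (9 − 69), so the pair is consistent; merging gives k ≡ 1094 (mod 7175), where 7175 = lcm(1025, 35).
gcd(7175, 425) = 25 and 25 | (419 − 1094), so the pair is consistent; merging gives k ≡ 36969 (mod 121975), where 121975 = lcm(7175, 425).
The solution is unique modulo lcm(1025, 35, 425) = 121975.

36969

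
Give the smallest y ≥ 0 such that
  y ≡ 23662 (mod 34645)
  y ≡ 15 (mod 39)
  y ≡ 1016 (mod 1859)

gcd(34645, 39) = 13 and 13 | (15 − 23662), so the pair is consistent; merging gives y ≡ 92952 (mod 103935), where 103935 = lcm(34645, 39).
gcd(103935, 1859) = 169 and 169 | (1016 − 92952), so the pair is consistent; merging gives y ≡ 612627 (mod 1143285), where 1143285 = lcm(103935, 1859).
The solution is unique modulo lcm(34645, 39, 1859) = 1143285.

612627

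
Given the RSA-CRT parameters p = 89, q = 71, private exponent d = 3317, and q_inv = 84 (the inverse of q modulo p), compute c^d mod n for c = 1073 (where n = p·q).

5598

d_p = d mod (p−1) = 3317 mod 88 = 61; d_q = d mod (q−1) = 27.
m₁ = c^(d_p) mod p: c ≡ 5 (mod 89), and 5^61 mod 89 = 80.
m₂ = c^(d_q) mod q: c ≡ 8 (mod 71), and 8^27 mod 71 = 60.
h = q_inv·(m₁ − m₂) mod p = 84·(80 − 60) mod 89 = 78.
m = m₂ + h·q = 60 + 78·71 = 5598.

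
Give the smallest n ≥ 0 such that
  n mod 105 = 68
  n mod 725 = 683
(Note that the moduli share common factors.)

7208

Combine the congruences pairwise.
gcd(105, 725) = 5 and 5 | (683 − 68), so the pair is consistent; merging gives n ≡ 7208 (mod 15225), where 15225 = lcm(105, 725).
The solution is unique modulo lcm(105, 725) = 15225.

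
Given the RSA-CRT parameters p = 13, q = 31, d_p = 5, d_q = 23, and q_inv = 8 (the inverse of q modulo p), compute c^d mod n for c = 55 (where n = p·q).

m₁ = c^(d_p) mod p: c ≡ 3 (mod 13), and 3^5 mod 13 = 9.
m₂ = c^(d_q) mod q: c ≡ 24 (mod 31), and 24^23 mod 31 = 21.
h = q_inv·(m₁ − m₂) mod p = 8·(9 − 21) mod 13 = 8.
m = m₂ + h·q = 21 + 8·31 = 269.

269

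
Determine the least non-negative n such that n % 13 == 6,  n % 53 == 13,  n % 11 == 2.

The moduli are pairwise coprime; M = 13·53·11 = 7579.
M/13 = 583; 583 ≡ 11 (mod 13); 11·6 ≡ 1, so inverse 6.
M/53 = 143; 143 ≡ 37 (mod 53); 37·43 ≡ 1, so inverse 43.
M/11 = 689; 689 ≡ 7 (mod 11); 7·8 ≡ 1, so inverse 8.
n ≡ 6·583·6 + 13·143·43 + 2·689·8 = 111949.
111949 mod 7579 = 5843.

5843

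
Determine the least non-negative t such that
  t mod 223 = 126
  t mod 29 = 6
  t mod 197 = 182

The moduli are pairwise coprime; N = 223·29·197 = 1273999.
N/223 = 5713; 5713 ≡ 138 (mod 223); 138·202 ≡ 1, so inverse 202.
N/29 = 43931; 43931 ≡ 25 (mod 29); 25·7 ≡ 1, so inverse 7.
N/197 = 6467; 6467 ≡ 163 (mod 197); 163·168 ≡ 1, so inverse 168.
t ≡ 126·5713·202 + 6·43931·7 + 182·6467·168 = 344987370.
344987370 mod 1273999 = 1007640.

1007640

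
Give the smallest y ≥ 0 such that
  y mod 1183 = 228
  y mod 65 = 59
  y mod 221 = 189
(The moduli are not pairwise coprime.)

gcd(1183, 65) = 13 and 13 | (59 − 228), so the pair is consistent; merging gives y ≡ 2594 (mod 5915), where 5915 = lcm(1183, 65).
gcd(5915, 221) = 13 and 13 | (189 − 2594), so the pair is consistent; merging gives y ≡ 49914 (mod 100555), where 100555 = lcm(5915, 221).
The solution is unique modulo lcm(1183, 65, 221) = 100555.

49914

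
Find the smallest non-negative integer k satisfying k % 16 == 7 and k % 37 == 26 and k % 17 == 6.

6279

The moduli are pairwise coprime; N = 16·37·17 = 10064.
N/16 = 629; 629 ≡ 5 (mod 16); 5·13 ≡ 1, so inverse 13.
N/37 = 272; 272 ≡ 13 (mod 37); 13·20 ≡ 1, so inverse 20.
N/17 = 592; 592 ≡ 14 (mod 17); 14·11 ≡ 1, so inverse 11.
k ≡ 7·629·13 + 26·272·20 + 6·592·11 = 237751.
237751 mod 10064 = 6279.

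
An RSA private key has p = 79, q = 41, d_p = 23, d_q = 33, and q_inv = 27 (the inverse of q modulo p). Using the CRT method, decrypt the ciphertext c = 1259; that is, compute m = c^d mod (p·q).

423

m₁ = c^(d_p) mod p: c ≡ 74 (mod 79), and 74^23 mod 79 = 28.
m₂ = c^(d_q) mod q: c ≡ 29 (mod 41), and 29^33 mod 41 = 13.
h = q_inv·(m₁ − m₂) mod p = 27·(28 − 13) mod 79 = 10.
m = m₂ + h·q = 13 + 10·41 = 423.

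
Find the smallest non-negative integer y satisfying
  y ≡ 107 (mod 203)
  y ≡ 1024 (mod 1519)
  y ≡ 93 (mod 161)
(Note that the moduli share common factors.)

927614

gcd(203, 1519) = 7 and 7 | (1024 − 107), so the pair is consistent; merging gives y ≡ 2543 (mod 44051), where 44051 = lcm(203, 1519).
gcd(44051, 161) = 7 and 7 | (93 − 2543), so the pair is consistent; merging gives y ≡ 927614 (mod 1013173), where 1013173 = lcm(44051, 161).
The solution is unique modulo lcm(203, 1519, 161) = 1013173.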